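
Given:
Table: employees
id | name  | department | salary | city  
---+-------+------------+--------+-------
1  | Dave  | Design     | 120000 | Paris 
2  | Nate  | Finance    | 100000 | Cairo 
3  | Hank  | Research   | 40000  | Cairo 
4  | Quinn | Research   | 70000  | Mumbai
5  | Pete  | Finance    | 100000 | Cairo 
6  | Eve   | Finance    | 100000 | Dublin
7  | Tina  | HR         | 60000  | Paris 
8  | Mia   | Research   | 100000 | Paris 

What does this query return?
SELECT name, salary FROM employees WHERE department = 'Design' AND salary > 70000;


Filtering: department = 'Design' AND salary > 70000
Matching: 1 rows

1 rows:
Dave, 120000


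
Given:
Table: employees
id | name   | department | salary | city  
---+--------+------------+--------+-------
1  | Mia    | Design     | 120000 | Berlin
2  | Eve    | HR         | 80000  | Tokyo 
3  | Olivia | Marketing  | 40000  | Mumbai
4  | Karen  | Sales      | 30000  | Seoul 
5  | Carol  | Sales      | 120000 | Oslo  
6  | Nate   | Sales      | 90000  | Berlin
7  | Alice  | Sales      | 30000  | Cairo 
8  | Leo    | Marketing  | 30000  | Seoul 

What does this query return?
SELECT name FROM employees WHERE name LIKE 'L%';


LIKE 'L%' matches names starting with 'L'
Matching: 1

1 rows:
Leo


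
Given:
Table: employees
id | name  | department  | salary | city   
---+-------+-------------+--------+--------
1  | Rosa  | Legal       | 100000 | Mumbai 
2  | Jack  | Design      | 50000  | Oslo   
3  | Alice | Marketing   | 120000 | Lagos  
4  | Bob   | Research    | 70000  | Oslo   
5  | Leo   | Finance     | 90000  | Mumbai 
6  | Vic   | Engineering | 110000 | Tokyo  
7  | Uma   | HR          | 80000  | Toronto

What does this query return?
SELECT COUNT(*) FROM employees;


COUNT(*) counts all rows

7


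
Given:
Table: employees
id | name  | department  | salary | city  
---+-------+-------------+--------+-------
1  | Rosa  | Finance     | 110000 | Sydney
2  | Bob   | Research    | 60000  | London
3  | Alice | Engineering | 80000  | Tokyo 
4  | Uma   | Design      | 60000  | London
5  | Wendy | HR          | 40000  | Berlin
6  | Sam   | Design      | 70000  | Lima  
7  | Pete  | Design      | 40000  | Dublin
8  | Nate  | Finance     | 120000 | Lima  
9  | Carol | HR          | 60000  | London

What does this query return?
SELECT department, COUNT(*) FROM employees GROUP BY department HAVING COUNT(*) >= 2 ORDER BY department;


Groups with count >= 2:
  Design: 3 -> PASS
  Finance: 2 -> PASS
  HR: 2 -> PASS
  Engineering: 1 -> filtered out
  Research: 1 -> filtered out


3 groups:
Design, 3
Finance, 2
HR, 2


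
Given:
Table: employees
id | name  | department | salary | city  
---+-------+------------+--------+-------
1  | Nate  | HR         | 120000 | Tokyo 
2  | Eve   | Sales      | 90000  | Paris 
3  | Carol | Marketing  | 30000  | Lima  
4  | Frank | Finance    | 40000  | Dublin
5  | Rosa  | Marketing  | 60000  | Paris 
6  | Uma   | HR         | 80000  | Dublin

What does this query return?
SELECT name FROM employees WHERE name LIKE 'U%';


LIKE 'U%' matches names starting with 'U'
Matching: 1

1 rows:
Uma


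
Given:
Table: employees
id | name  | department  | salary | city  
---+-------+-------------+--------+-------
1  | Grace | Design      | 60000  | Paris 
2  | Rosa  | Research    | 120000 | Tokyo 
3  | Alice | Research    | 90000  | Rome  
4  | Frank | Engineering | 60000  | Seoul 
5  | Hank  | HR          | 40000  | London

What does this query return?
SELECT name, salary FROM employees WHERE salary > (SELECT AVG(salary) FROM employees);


Subquery: AVG(salary) = 74000.0
Filtering: salary > 74000.0
  Rosa (120000) -> MATCH
  Alice (90000) -> MATCH


2 rows:
Rosa, 120000
Alice, 90000


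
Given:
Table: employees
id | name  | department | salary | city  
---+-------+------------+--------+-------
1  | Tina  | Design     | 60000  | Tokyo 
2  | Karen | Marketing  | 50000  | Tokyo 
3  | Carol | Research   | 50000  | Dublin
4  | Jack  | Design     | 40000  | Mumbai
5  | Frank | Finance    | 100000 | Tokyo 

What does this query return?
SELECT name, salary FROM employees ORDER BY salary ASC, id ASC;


Sorting by salary ASC, then id ASC for ties

5 rows:
Jack, 40000
Karen, 50000
Carol, 50000
Tina, 60000
Frank, 100000


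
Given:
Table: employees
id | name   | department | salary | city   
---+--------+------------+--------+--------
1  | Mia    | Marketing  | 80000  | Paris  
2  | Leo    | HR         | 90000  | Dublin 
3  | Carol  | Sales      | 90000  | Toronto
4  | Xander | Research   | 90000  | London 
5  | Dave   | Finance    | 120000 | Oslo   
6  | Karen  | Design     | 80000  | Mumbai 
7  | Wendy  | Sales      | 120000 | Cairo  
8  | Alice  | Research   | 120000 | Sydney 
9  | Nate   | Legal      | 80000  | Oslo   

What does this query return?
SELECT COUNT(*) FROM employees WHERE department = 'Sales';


Counting rows where department = 'Sales'
  Carol -> MATCH
  Wendy -> MATCH


2


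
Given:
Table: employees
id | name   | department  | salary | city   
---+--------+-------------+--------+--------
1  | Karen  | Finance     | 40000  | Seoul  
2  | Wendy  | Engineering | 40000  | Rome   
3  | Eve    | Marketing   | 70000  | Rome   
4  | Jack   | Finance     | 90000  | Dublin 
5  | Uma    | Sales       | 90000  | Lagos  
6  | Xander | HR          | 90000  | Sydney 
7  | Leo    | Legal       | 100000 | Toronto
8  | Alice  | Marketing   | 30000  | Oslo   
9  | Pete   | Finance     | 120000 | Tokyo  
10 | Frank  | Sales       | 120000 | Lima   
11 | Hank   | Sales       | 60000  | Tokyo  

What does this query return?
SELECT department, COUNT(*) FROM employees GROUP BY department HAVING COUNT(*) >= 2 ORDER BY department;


Groups with count >= 2:
  Finance: 3 -> PASS
  Marketing: 2 -> PASS
  Sales: 3 -> PASS
  Engineering: 1 -> filtered out
  HR: 1 -> filtered out
  Legal: 1 -> filtered out


3 groups:
Finance, 3
Marketing, 2
Sales, 3


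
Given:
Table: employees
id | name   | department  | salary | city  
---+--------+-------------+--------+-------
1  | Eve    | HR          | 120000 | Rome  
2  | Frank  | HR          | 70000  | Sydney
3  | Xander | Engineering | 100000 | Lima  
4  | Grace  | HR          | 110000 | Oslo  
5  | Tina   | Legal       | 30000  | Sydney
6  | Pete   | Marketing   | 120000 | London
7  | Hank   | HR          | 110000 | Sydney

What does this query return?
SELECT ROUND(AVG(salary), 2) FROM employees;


SUM(salary) = 660000
COUNT = 7
ROUND(AVG, 2) = ROUND(660000 / 7, 2) = 94285.71

94285.71


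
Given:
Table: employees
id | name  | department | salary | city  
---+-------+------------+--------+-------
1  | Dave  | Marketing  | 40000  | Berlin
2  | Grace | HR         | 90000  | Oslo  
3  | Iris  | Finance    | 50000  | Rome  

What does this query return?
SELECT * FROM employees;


SELECT * returns all 3 rows with all columns

3 rows:
1, Dave, Marketing, 40000, Berlin
2, Grace, HR, 90000, Oslo
3, Iris, Finance, 50000, Rome


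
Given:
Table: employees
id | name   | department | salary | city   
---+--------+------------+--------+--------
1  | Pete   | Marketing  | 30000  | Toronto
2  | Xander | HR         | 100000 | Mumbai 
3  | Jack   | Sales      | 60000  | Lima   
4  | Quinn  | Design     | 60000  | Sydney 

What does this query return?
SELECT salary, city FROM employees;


Projecting columns: salary, city

4 rows:
30000, Toronto
100000, Mumbai
60000, Lima
60000, Sydney


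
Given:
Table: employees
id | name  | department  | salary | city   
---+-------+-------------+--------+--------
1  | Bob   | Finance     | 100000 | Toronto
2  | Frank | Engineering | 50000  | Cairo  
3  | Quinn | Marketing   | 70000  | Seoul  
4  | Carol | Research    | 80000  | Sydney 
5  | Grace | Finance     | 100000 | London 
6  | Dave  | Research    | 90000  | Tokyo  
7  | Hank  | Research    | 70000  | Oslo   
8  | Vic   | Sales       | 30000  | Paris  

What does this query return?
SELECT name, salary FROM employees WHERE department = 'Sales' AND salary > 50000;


Filtering: department = 'Sales' AND salary > 50000
Matching: 0 rows

Empty result set (0 rows)


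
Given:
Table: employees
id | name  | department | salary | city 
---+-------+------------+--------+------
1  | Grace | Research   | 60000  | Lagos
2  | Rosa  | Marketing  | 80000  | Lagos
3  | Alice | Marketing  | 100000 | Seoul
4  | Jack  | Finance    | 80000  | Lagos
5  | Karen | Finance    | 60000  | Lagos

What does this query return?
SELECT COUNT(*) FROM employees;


COUNT(*) counts all rows

5


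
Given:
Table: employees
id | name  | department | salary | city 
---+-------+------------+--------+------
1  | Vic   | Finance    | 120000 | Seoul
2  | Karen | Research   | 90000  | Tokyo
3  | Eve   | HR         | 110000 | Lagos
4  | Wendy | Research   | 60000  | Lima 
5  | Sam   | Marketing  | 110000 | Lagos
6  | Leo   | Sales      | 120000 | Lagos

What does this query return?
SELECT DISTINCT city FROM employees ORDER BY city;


All 'city' values (row order): Seoul, Tokyo, Lagos, Lima, Lagos, Lagos
Removing duplicates leaves 4 unique value(s).

4 values:
Lagos
Lima
Seoul
Tokyo


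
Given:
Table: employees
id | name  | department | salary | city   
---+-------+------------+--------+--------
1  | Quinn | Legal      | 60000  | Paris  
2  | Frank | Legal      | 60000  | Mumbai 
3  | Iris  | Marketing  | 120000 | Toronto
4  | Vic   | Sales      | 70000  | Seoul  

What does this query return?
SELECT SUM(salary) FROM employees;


SUM(salary) = 60000 + 60000 + 120000 + 70000 = 310000

310000


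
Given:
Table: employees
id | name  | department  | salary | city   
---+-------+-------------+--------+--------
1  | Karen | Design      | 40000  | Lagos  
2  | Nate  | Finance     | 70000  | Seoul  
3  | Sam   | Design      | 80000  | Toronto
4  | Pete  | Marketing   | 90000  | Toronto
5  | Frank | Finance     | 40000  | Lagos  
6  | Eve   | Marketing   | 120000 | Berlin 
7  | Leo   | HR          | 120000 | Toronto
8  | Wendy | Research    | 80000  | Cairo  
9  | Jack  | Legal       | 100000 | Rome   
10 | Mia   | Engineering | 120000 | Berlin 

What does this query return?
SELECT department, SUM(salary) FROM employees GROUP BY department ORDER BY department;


Summing salary within each department:
  Design: 40000 + 80000 = 120000
  Engineering: 120000 = 120000
  Finance: 70000 + 40000 = 110000
  HR: 120000 = 120000
  Legal: 100000 = 100000
  Marketing: 90000 + 120000 = 210000
  Research: 80000 = 80000


7 groups:
Design, 120000
Engineering, 120000
Finance, 110000
HR, 120000
Legal, 100000
Marketing, 210000
Research, 80000


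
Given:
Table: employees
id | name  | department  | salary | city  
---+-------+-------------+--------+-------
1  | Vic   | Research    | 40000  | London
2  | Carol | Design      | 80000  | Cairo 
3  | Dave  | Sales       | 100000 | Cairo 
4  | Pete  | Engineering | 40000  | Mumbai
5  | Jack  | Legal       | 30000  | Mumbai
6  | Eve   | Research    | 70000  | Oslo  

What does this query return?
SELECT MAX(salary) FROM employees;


Salaries: 40000, 80000, 100000, 40000, 30000, 70000
MAX = 100000

100000


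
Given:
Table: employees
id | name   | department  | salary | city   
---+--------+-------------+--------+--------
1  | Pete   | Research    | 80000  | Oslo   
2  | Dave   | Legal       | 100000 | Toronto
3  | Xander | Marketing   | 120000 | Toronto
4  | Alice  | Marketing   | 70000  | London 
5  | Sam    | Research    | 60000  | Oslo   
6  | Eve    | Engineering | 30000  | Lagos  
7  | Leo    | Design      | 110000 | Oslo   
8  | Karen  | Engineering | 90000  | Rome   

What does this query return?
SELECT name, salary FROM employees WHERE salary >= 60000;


Filtering: salary >= 60000
Matching: 7 rows

7 rows:
Pete, 80000
Dave, 100000
Xander, 120000
Alice, 70000
Sam, 60000
Leo, 110000
Karen, 90000


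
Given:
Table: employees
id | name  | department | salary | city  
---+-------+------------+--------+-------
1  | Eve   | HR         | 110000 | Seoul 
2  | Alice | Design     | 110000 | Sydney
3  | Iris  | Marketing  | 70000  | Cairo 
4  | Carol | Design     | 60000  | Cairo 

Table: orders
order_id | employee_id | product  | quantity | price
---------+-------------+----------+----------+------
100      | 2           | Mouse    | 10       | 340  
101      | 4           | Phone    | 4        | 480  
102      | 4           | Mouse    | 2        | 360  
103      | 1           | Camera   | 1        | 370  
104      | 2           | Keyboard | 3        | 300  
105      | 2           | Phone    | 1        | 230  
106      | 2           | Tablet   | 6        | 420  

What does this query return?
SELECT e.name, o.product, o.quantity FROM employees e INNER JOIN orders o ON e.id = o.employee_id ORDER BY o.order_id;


Joining employees.id = orders.employee_id:
  employee Alice (id=2) -> order Mouse
  employee Carol (id=4) -> order Phone
  employee Carol (id=4) -> order Mouse
  employee Eve (id=1) -> order Camera
  employee Alice (id=2) -> order Keyboard
  employee Alice (id=2) -> order Phone
  employee Alice (id=2) -> order Tablet


7 rows:
Alice, Mouse, 10
Carol, Phone, 4
Carol, Mouse, 2
Eve, Camera, 1
Alice, Keyboard, 3
Alice, Phone, 1
Alice, Tablet, 6


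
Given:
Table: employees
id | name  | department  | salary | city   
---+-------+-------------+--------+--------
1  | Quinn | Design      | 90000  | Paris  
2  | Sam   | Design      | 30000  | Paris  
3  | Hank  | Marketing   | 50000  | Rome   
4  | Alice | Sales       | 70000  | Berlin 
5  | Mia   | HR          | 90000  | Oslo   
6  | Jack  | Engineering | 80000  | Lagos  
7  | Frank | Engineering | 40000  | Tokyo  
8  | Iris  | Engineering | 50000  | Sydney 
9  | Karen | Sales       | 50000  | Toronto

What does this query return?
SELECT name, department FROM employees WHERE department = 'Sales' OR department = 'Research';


Filtering: department = 'Sales' OR 'Research'
Matching: 2 rows

2 rows:
Alice, Sales
Karen, Sales


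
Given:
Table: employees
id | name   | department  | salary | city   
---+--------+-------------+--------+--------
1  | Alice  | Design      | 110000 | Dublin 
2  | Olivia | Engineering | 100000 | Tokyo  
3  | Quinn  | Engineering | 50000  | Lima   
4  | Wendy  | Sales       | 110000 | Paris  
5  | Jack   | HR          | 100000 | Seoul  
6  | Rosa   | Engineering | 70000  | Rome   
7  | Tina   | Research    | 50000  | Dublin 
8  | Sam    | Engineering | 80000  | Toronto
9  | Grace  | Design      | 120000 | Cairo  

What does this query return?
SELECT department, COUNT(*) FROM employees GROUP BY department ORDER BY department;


Assigning each row to its department group:
  Alice -> Design
  Olivia -> Engineering
  Quinn -> Engineering
  Wendy -> Sales
  Jack -> HR
  Rosa -> Engineering
  Tina -> Research
  Sam -> Engineering
  Grace -> Design


5 groups:
Design, 2
Engineering, 4
HR, 1
Research, 1
Sales, 1


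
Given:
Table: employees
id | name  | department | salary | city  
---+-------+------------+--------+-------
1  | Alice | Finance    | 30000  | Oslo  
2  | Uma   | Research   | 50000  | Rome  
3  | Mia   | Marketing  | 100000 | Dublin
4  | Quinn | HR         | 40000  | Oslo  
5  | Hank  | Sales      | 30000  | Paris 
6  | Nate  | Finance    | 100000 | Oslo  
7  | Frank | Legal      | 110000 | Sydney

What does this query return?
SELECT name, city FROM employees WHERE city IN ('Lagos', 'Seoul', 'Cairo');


Filtering: city IN ('Lagos', 'Seoul', 'Cairo')
Matching: 0 rows

Empty result set (0 rows)


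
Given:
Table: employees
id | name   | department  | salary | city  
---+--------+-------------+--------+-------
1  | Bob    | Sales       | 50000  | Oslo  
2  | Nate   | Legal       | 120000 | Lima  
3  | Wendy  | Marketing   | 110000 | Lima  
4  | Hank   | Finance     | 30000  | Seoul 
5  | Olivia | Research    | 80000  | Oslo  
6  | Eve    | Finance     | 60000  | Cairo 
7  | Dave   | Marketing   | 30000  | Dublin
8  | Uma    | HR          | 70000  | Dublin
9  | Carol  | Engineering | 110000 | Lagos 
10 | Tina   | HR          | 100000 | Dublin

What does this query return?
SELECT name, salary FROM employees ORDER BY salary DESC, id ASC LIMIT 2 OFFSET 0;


Sort by salary DESC (id ASC tiebreak), then skip 0 and take 2
Rows 1 through 2

2 rows:
Nate, 120000
Wendy, 110000


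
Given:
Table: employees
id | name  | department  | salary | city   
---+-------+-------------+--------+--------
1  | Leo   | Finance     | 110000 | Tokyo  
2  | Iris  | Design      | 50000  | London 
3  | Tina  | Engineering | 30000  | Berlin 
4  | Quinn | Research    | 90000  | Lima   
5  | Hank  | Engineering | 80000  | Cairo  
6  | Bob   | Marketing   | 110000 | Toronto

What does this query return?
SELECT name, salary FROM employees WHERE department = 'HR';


Filtering: department = 'HR'
Matching rows: 0

Empty result set (0 rows)


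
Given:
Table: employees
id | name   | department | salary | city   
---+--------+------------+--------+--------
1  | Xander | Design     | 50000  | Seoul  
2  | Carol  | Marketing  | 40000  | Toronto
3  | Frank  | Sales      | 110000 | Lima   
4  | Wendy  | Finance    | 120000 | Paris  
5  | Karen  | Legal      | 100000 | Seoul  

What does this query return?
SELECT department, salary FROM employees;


Projecting columns: department, salary

5 rows:
Design, 50000
Marketing, 40000
Sales, 110000
Finance, 120000
Legal, 100000


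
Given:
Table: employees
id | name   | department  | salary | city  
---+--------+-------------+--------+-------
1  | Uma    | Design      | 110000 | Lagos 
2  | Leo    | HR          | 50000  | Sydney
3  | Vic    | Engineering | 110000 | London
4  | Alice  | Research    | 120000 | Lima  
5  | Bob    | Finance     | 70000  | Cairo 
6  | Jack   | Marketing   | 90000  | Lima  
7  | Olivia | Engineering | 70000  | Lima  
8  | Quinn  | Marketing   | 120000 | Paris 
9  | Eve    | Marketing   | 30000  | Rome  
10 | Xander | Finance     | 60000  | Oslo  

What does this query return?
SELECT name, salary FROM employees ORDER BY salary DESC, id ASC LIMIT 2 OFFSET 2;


Sort by salary DESC (id ASC tiebreak), then skip 2 and take 2
Rows 3 through 4

2 rows:
Uma, 110000
Vic, 110000


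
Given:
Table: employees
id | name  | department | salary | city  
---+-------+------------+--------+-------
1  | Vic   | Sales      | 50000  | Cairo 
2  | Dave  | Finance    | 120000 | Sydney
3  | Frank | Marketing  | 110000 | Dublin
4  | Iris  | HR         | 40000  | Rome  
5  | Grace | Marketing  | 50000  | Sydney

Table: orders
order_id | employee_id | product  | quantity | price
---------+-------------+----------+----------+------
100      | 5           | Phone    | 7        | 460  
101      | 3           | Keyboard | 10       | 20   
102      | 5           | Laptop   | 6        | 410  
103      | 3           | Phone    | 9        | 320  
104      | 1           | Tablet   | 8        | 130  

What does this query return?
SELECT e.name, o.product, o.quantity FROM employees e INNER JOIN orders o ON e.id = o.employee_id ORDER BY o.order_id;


Joining employees.id = orders.employee_id:
  employee Grace (id=5) -> order Phone
  employee Frank (id=3) -> order Keyboard
  employee Grace (id=5) -> order Laptop
  employee Frank (id=3) -> order Phone
  employee Vic (id=1) -> order Tablet


5 rows:
Grace, Phone, 7
Frank, Keyboard, 10
Grace, Laptop, 6
Frank, Phone, 9
Vic, Tablet, 8


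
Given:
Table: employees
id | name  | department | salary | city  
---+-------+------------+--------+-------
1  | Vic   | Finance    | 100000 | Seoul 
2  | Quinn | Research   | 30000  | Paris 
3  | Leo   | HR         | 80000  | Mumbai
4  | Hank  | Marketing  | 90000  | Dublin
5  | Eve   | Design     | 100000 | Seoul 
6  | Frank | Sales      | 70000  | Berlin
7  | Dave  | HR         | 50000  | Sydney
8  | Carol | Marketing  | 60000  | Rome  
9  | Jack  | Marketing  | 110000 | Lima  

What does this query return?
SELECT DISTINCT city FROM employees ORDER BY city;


All 'city' values (row order): Seoul, Paris, Mumbai, Dublin, Seoul, Berlin, Sydney, Rome, Lima
Removing duplicates leaves 8 unique value(s).

8 values:
Berlin
Dublin
Lima
Mumbai
Paris
Rome
Seoul
Sydney


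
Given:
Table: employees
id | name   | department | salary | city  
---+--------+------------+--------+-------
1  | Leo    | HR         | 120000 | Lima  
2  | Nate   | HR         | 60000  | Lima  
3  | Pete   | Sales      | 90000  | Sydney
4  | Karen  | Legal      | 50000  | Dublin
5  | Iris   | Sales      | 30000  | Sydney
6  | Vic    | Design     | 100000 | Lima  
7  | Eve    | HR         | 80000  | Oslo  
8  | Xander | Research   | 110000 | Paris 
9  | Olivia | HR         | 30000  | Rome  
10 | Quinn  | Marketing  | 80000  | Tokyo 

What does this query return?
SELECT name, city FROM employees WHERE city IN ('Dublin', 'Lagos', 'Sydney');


Filtering: city IN ('Dublin', 'Lagos', 'Sydney')
Matching: 3 rows

3 rows:
Pete, Sydney
Karen, Dublin
Iris, Sydney


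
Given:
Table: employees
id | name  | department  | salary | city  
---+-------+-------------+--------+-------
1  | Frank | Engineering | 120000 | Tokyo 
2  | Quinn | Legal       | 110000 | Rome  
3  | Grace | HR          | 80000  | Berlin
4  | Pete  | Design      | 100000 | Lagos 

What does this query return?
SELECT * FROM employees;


SELECT * returns all 4 rows with all columns

4 rows:
1, Frank, Engineering, 120000, Tokyo
2, Quinn, Legal, 110000, Rome
3, Grace, HR, 80000, Berlin
4, Pete, Design, 100000, Lagos


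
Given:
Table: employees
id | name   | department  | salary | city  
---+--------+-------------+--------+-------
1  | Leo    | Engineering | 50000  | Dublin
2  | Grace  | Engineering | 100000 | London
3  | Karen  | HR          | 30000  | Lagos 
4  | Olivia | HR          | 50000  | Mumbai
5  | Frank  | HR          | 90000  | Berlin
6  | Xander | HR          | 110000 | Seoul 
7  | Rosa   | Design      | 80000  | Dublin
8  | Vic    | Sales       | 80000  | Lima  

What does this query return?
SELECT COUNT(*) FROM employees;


COUNT(*) counts all rows

8


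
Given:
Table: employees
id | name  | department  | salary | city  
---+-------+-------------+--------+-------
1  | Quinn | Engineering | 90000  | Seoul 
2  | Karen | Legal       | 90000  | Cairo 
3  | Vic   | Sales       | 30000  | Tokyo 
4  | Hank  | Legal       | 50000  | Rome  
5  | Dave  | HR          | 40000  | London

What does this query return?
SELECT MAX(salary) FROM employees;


Salaries: 90000, 90000, 30000, 50000, 40000
MAX = 90000

90000


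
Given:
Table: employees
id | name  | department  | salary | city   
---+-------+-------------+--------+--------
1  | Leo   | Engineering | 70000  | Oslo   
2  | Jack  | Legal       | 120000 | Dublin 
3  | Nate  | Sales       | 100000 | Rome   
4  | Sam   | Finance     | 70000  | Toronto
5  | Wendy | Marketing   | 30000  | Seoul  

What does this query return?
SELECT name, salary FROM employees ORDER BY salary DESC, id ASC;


Sorting by salary DESC, then id ASC for ties

5 rows:
Jack, 120000
Nate, 100000
Leo, 70000
Sam, 70000
Wendy, 30000


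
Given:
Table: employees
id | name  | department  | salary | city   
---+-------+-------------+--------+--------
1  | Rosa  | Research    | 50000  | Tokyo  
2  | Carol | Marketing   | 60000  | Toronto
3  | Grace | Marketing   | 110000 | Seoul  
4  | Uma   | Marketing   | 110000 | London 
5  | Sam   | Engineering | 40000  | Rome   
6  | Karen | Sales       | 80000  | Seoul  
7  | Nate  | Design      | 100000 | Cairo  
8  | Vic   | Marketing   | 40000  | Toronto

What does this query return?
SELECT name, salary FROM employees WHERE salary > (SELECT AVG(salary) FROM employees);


Subquery: AVG(salary) = 73750.0
Filtering: salary > 73750.0
  Grace (110000) -> MATCH
  Uma (110000) -> MATCH
  Karen (80000) -> MATCH
  Nate (100000) -> MATCH


4 rows:
Grace, 110000
Uma, 110000
Karen, 80000
Nate, 100000


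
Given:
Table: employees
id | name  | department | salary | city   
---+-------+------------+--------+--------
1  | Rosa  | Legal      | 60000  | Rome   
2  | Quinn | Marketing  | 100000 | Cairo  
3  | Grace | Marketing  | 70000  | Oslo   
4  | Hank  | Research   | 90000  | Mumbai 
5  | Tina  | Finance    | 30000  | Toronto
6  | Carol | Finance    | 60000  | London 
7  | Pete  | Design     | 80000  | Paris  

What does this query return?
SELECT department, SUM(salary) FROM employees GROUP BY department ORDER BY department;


Summing salary within each department:
  Design: 80000 = 80000
  Finance: 30000 + 60000 = 90000
  Legal: 60000 = 60000
  Marketing: 100000 + 70000 = 170000
  Research: 90000 = 90000


5 groups:
Design, 80000
Finance, 90000
Legal, 60000
Marketing, 170000
Research, 90000


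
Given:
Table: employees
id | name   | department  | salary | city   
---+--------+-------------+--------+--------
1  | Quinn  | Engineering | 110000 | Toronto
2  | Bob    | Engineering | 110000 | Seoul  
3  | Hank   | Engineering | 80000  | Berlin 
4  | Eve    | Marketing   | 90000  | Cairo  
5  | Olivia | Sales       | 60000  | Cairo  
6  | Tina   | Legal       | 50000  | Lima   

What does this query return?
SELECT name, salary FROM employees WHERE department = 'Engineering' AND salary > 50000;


Filtering: department = 'Engineering' AND salary > 50000
Matching: 3 rows

3 rows:
Quinn, 110000
Bob, 110000
Hank, 80000


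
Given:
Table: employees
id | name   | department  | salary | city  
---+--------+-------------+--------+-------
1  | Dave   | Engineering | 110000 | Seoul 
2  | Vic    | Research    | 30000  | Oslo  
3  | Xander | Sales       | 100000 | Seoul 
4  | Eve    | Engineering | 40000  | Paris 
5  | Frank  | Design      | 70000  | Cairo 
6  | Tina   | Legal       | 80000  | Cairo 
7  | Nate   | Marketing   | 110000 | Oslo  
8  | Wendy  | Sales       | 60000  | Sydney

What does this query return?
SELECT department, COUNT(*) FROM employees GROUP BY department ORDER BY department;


Assigning each row to its department group:
  Dave -> Engineering
  Vic -> Research
  Xander -> Sales
  Eve -> Engineering
  Frank -> Design
  Tina -> Legal
  Nate -> Marketing
  Wendy -> Sales


6 groups:
Design, 1
Engineering, 2
Legal, 1
Marketing, 1
Research, 1
Sales, 2


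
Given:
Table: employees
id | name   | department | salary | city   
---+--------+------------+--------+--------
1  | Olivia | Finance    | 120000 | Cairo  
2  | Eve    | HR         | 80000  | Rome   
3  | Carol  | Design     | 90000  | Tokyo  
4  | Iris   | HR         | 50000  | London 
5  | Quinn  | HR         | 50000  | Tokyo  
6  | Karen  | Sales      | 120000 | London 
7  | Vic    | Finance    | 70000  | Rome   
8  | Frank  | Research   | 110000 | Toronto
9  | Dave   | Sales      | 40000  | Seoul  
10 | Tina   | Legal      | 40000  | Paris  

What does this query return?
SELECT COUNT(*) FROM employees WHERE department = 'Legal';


Counting rows where department = 'Legal'
  Tina -> MATCH


1


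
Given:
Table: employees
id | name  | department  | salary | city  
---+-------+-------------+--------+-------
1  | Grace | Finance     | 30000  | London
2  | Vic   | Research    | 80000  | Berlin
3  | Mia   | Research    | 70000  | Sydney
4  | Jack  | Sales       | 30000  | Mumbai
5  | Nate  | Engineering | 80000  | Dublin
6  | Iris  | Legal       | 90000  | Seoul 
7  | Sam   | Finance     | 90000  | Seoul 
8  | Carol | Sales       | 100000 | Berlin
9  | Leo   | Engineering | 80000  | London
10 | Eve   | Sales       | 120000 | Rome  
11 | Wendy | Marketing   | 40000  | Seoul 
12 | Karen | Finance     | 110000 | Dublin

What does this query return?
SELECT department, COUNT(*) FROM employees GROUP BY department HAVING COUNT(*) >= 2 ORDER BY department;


Groups with count >= 2:
  Engineering: 2 -> PASS
  Finance: 3 -> PASS
  Research: 2 -> PASS
  Sales: 3 -> PASS
  Legal: 1 -> filtered out
  Marketing: 1 -> filtered out


4 groups:
Engineering, 2
Finance, 3
Research, 2
Sales, 3


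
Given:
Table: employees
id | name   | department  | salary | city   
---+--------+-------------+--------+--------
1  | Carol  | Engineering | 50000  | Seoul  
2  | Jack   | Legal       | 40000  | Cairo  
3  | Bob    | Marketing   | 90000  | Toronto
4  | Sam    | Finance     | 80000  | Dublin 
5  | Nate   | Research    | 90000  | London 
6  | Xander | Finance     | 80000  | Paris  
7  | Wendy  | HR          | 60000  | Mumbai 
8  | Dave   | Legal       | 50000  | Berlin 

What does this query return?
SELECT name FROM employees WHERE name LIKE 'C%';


LIKE 'C%' matches names starting with 'C'
Matching: 1

1 rows:
Carol


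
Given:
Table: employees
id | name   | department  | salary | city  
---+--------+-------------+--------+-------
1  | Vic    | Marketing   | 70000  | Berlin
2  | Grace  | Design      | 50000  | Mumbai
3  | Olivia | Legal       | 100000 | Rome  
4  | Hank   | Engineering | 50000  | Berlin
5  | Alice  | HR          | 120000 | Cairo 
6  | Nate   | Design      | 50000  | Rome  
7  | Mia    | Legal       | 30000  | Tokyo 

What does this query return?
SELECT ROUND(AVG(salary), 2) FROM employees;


SUM(salary) = 470000
COUNT = 7
ROUND(AVG, 2) = ROUND(470000 / 7, 2) = 67142.86

67142.86


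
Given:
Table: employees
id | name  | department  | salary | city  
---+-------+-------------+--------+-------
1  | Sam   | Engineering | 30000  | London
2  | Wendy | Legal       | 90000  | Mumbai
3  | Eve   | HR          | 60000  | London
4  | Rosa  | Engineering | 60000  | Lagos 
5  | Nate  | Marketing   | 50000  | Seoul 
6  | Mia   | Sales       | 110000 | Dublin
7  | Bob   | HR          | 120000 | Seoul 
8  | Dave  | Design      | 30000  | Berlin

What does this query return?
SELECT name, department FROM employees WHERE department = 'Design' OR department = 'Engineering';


Filtering: department = 'Design' OR 'Engineering'
Matching: 3 rows

3 rows:
Sam, Engineering
Rosa, Engineering
Dave, Design


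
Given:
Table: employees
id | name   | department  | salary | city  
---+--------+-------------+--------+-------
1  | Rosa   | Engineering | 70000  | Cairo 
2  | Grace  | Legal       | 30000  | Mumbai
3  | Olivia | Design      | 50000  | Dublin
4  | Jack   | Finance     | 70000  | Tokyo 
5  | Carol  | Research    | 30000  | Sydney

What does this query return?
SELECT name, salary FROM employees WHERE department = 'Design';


Filtering: department = 'Design'
Matching rows: 1

1 rows:
Olivia, 50000


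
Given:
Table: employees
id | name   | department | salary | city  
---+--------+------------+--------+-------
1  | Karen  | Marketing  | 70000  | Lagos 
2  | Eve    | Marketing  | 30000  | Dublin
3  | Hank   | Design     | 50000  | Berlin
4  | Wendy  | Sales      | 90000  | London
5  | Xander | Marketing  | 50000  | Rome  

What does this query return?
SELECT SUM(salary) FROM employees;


SUM(salary) = 70000 + 30000 + 50000 + 90000 + 50000 = 290000

290000


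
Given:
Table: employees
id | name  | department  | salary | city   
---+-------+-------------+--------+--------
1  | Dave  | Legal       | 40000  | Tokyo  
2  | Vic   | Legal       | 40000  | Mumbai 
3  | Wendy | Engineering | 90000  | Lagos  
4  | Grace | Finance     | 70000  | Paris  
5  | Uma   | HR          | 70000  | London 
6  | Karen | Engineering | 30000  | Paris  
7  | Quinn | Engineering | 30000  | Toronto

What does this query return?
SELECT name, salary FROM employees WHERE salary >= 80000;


Filtering: salary >= 80000
Matching: 1 rows

1 rows:
Wendy, 90000


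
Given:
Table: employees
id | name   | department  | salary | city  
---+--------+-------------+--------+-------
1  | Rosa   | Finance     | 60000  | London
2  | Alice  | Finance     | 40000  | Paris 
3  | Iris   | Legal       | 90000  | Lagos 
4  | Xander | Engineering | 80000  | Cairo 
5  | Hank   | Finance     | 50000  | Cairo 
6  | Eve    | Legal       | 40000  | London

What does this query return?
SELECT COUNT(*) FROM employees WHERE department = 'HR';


Counting rows where department = 'HR'


0


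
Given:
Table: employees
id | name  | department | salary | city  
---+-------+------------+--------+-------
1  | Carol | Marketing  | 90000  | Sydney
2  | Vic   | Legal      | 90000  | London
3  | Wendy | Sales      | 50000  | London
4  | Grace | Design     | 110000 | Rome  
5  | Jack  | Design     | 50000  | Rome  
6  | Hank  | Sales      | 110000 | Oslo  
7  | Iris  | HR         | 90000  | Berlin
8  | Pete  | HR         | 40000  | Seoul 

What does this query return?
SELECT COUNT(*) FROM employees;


COUNT(*) counts all rows

8


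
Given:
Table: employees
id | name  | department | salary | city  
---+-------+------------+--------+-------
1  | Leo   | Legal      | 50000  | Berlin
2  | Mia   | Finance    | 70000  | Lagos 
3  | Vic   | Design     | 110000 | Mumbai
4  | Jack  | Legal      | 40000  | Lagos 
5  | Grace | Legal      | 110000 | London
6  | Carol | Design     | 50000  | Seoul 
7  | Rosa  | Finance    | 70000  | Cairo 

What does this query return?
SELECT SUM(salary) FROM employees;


SUM(salary) = 50000 + 70000 + 110000 + 40000 + 110000 + 50000 + 70000 = 500000

500000


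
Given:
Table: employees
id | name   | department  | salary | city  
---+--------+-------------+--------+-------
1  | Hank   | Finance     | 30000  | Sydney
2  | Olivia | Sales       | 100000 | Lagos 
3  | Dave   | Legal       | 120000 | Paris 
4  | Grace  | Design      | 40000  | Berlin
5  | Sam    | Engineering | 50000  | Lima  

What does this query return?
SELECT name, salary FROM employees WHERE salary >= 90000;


Filtering: salary >= 90000
Matching: 2 rows

2 rows:
Olivia, 100000
Dave, 120000


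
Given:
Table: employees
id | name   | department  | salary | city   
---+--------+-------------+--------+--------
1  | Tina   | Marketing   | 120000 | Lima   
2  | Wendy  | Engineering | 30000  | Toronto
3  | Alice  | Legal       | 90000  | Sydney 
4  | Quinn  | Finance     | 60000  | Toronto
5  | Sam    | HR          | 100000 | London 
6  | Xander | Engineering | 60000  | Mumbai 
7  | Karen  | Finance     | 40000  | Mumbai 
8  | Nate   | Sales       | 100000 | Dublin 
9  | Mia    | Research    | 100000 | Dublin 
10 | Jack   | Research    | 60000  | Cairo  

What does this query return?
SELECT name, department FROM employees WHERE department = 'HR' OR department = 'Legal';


Filtering: department = 'HR' OR 'Legal'
Matching: 2 rows

2 rows:
Alice, Legal
Sam, HR


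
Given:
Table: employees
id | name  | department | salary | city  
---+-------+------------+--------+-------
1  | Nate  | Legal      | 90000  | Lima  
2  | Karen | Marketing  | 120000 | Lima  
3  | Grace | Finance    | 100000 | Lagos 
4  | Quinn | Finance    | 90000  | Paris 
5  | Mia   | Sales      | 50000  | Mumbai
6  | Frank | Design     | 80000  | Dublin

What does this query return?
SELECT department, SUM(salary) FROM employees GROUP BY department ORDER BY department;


Summing salary within each department:
  Design: 80000 = 80000
  Finance: 100000 + 90000 = 190000
  Legal: 90000 = 90000
  Marketing: 120000 = 120000
  Sales: 50000 = 50000


5 groups:
Design, 80000
Finance, 190000
Legal, 90000
Marketing, 120000
Sales, 50000


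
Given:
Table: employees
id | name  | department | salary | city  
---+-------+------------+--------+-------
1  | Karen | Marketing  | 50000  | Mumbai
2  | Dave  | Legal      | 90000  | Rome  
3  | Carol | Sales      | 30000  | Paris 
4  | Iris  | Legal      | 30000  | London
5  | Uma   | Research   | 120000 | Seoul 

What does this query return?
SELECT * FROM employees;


SELECT * returns all 5 rows with all columns

5 rows:
1, Karen, Marketing, 50000, Mumbai
2, Dave, Legal, 90000, Rome
3, Carol, Sales, 30000, Paris
4, Iris, Legal, 30000, London
5, Uma, Research, 120000, Seoul


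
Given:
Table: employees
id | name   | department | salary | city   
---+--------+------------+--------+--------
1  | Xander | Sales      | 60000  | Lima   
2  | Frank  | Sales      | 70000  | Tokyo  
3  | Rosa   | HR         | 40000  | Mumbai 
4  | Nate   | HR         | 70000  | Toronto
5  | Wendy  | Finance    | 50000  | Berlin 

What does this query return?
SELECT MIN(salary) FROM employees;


Salaries: 60000, 70000, 40000, 70000, 50000
MIN = 40000

40000


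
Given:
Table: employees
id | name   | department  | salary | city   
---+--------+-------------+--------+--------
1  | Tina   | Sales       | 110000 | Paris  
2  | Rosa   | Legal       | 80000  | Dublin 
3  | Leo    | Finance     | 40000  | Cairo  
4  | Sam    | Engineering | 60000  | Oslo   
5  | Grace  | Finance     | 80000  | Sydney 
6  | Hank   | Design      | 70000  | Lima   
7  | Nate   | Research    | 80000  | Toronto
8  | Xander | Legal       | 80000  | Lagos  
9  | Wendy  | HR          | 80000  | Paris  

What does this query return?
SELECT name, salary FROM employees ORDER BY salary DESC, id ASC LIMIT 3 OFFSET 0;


Sort by salary DESC (id ASC tiebreak), then skip 0 and take 3
Rows 1 through 3

3 rows:
Tina, 110000
Rosa, 80000
Grace, 80000


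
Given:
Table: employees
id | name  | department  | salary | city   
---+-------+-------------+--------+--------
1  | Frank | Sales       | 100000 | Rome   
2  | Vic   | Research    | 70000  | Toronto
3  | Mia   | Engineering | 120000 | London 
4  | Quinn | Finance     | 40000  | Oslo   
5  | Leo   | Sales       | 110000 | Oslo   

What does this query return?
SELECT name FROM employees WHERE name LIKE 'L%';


LIKE 'L%' matches names starting with 'L'
Matching: 1

1 rows:
Leo


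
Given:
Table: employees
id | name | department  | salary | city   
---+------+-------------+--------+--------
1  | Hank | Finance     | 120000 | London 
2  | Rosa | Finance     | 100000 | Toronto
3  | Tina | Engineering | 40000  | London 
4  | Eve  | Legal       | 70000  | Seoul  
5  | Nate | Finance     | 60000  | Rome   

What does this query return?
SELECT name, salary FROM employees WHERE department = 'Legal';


Filtering: department = 'Legal'
Matching rows: 1

1 rows:
Eve, 70000


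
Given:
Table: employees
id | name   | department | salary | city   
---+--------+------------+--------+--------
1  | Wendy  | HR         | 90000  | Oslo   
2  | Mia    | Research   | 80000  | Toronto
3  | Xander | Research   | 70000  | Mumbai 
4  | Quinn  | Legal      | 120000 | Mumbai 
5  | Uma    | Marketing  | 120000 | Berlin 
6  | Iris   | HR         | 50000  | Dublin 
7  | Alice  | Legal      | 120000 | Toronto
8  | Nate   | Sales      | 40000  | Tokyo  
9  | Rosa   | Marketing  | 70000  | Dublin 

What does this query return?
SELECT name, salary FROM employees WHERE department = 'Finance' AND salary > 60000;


Filtering: department = 'Finance' AND salary > 60000
Matching: 0 rows

Empty result set (0 rows)


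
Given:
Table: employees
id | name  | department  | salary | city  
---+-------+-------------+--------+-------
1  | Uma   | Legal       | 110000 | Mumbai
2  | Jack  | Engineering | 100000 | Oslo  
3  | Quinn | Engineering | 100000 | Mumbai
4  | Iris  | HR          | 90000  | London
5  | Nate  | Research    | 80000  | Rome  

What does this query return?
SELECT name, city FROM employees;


Projecting columns: name, city

5 rows:
Uma, Mumbai
Jack, Oslo
Quinn, Mumbai
Iris, London
Nate, Rome


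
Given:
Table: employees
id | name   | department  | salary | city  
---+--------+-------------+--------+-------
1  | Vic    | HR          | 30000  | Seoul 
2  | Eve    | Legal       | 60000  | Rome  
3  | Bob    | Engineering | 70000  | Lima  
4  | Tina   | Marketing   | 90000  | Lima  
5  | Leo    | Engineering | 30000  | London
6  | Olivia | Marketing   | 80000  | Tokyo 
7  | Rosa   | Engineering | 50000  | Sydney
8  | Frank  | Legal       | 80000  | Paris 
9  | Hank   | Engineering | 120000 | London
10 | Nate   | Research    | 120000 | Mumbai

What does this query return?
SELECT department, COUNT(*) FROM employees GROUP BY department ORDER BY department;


Assigning each row to its department group:
  Vic -> HR
  Eve -> Legal
  Bob -> Engineering
  Tina -> Marketing
  Leo -> Engineering
  Olivia -> Marketing
  Rosa -> Engineering
  Frank -> Legal
  Hank -> Engineering
  Nate -> Research


5 groups:
Engineering, 4
HR, 1
Legal, 2
Marketing, 2
Research, 1


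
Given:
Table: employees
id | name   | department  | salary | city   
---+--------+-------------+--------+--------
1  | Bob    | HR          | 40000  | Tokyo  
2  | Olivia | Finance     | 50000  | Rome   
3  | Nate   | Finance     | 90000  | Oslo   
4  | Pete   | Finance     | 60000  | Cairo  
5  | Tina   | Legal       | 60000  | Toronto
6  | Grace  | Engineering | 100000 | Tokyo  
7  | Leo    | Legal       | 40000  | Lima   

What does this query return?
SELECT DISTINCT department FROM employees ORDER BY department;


All 'department' values (row order): HR, Finance, Finance, Finance, Legal, Engineering, Legal
Removing duplicates leaves 4 unique value(s).

4 values:
Engineering
Finance
HR
Legal
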